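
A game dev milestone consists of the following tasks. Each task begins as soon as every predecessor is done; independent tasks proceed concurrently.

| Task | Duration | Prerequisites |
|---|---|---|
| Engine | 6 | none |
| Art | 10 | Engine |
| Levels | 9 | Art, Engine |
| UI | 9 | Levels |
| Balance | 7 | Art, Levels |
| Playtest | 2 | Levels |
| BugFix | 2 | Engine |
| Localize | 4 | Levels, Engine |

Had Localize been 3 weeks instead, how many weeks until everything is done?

Baseline: Engine→Art→Levels→UI = 6+10+9+9 = 34 → 34 weeks.
Localize is off the critical path — its longest chain is 29 weeks, giving 5 of slack.
No other chain overtakes it, so the finish is 34 weeks.

34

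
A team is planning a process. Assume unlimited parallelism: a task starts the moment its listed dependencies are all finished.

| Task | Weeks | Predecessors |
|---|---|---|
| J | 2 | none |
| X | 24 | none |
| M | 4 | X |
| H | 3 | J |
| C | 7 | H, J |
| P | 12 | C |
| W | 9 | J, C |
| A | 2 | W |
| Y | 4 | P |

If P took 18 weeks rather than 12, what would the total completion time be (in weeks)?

Actual critical path: J→H→C→P→Y = 2+3+7+12+4 = 28 ⇒ 28 weeks.
P lies on that path, so at 18 weeks the path becomes 34 weeks.
That remains the longest chain; total 34 weeks.

34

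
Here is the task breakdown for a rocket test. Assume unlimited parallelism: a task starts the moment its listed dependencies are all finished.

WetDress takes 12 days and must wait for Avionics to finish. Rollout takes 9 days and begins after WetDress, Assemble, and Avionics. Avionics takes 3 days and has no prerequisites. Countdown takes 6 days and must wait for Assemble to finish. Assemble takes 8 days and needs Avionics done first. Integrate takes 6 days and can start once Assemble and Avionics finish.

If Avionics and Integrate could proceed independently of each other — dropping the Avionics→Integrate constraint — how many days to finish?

Before: longest chain Avionics→WetDress→Rollout = 3+12+9 = 24, finish 24.
Dropping Avionics→Integrate doesn't change Integrate's earliest start (11); another predecessor still binds.
The longest chain is now Avionics→WetDress→Rollout = 3+12+9 = 24, so the project takes 24 days.

24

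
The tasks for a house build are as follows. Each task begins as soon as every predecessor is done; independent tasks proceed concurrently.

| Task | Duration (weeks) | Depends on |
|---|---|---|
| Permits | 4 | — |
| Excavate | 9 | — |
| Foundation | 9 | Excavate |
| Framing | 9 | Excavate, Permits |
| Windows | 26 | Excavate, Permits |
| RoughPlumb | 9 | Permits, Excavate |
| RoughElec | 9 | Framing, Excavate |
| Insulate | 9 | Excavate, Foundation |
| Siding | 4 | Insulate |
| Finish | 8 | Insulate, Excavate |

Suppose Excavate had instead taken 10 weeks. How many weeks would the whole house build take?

Critical path before the change: Excavate→Foundation→Insulate→Finish = 9+9+9+8 = 35 giving 35 weeks.
Excavate is on the critical path; changing it to 10 makes that path 36 weeks.
That remains the longest chain; total 36 weeks.

36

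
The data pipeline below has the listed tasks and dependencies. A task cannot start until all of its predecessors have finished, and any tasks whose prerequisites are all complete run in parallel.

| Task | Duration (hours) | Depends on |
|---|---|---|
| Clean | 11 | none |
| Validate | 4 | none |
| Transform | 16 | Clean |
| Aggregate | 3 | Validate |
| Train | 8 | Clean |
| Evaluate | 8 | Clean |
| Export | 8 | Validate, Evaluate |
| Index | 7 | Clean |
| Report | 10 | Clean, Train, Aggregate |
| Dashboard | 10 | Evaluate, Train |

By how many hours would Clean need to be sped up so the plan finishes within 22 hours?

7

Current finish: 29 hours; target: 22.
Clean is on every critical path, so each hour cut from Clean cuts the finish by one (this holds down to a finish of 19).
Need 29 − 22 = 7 hours off Clean → Clean becomes 4 hours, finish becomes 22.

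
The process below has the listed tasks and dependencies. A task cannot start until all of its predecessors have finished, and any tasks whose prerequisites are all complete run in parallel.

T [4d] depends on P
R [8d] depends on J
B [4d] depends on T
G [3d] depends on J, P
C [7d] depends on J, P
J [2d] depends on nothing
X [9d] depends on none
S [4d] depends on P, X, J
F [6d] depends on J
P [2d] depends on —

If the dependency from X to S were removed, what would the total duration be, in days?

Original critical path: X→S = 9+4 = 13 ⇒ 13 days.
Without X→S, S's earliest start moves from 9 to 2.
After: J→R = 2+8 = 10 → 10 days.

10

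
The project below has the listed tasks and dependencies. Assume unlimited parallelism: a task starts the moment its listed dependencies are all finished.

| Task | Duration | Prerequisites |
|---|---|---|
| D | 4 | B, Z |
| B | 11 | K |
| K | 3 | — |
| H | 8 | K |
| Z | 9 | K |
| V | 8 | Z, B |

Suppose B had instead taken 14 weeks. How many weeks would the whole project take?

As given, the longest chain is K→B→V = 3+11+8 = 22, so the finish is 22 weeks.
B is on the critical path; changing it to 14 makes that path 25 weeks.
No other chain overtakes it, so the finish is 25 weeks.

25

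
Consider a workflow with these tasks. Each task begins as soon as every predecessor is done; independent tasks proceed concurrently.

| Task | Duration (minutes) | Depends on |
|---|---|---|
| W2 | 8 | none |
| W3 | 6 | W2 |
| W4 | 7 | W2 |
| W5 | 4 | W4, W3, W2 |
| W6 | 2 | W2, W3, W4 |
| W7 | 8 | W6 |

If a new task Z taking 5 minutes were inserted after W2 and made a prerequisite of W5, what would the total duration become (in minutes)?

25

Originally the plan takes 25 minutes.
With Z inserted, W5 now waits for max(W4, W3, W2, Z).
New critical path: W2→W4→W6→W7 = 8+7+2+8 = 25 ⇒ 25 minutes.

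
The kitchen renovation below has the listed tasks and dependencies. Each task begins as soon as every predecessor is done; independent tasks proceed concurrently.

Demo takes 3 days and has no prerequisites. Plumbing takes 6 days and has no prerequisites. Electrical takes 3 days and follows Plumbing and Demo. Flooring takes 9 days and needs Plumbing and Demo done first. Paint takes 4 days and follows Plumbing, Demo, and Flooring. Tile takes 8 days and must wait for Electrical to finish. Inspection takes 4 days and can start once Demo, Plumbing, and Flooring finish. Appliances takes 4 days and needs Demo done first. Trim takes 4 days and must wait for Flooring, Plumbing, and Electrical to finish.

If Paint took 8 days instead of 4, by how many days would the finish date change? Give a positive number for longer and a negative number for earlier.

Baseline: Plumbing→Flooring→Paint = 6+9+4 = 19 → 19 days.
Since Paint is critical, the +4 change carries straight to that chain (now 23 days).
The critical path is still Plumbing→Flooring→Paint; finish is now 23 days.
Change in finish: 23 − 19 = +4 days.

4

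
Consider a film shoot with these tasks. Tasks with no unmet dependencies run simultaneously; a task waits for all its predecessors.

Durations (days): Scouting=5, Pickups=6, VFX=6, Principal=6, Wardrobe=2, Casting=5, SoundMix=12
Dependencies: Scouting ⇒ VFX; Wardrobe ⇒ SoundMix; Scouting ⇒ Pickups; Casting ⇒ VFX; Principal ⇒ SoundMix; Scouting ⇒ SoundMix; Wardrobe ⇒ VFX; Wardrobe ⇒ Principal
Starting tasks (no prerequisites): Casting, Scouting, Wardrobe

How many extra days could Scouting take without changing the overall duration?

3

Wardrobe→Principal→SoundMix = 2+6+12 = 20 sets the makespan at 20 days.
Scouting finishes as early as 5 and must finish by 8.
Slack of Scouting = 3 − 0 = 3 days.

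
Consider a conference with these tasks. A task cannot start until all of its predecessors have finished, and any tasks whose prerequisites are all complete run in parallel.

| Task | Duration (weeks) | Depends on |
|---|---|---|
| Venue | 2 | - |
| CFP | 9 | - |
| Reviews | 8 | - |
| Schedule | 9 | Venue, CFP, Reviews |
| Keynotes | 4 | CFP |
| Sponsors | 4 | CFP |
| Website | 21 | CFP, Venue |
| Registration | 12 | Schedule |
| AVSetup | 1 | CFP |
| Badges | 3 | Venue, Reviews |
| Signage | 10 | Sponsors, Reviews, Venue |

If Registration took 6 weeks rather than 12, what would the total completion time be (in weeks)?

As given, the longest chain is CFP→Schedule→Registration = 9+9+12 = 30, so the finish is 30 weeks.
Since Registration is critical, the -6 change carries straight to that chain (now 24 weeks).
New critical path: CFP→Website = 9+21 = 30 ⇒ 30 weeks.

30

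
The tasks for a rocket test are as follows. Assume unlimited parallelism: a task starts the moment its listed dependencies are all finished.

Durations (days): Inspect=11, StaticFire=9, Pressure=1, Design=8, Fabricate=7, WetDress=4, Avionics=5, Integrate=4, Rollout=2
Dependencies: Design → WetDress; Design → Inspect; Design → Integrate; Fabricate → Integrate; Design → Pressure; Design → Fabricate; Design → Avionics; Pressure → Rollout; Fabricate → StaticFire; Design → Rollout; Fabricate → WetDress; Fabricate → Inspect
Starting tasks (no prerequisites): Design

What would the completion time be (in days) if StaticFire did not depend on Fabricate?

Original critical path: Design→Fabricate→Inspect = 8+7+11 = 26 ⇒ 26 days.
Without Fabricate→StaticFire, StaticFire's earliest start moves from 15 to 0.
New critical path: Design→Fabricate→Inspect = 8+7+11 = 26 ⇒ 26 days.

26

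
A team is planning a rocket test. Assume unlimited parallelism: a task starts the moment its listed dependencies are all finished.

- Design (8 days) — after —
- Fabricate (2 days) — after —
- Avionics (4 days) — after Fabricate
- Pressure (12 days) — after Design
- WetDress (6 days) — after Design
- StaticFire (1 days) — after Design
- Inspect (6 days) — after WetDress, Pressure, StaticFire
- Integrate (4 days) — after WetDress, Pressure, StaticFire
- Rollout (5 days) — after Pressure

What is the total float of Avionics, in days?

Design→Pressure→Inspect = 8+12+6 = 26 sets the makespan at 26 days.
Longest path through Avionics: 6 days (earliest finish 6, latest finish 26).
Slack of Avionics = 22 − 2 = 20 days.

20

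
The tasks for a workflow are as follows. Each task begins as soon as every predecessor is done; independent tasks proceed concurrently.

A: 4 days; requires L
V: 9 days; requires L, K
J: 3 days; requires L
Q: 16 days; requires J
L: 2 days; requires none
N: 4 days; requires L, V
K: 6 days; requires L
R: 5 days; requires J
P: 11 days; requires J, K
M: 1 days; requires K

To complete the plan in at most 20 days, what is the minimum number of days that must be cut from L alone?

Current finish: 21 days; target: 20.
L is on every critical path, so each day cut from L cuts the finish by one (this holds down to a finish of 20).
Need 21 − 20 = 1 day off L → L becomes 1 day, finish becomes 20.

1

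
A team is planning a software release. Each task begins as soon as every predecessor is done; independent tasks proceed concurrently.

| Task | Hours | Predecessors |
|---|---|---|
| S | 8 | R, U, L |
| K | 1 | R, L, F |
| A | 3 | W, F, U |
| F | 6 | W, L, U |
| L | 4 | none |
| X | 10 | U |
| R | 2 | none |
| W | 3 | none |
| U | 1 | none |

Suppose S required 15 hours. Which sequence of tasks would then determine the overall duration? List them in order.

Baseline: L→F→A = 4+6+3 = 13 → 13 hours.
S is off the critical path — its longest chain is 12 hours, giving 1 of slack.
New critical path: L→S = 4+15 = 19 ⇒ 19 hours.

L, S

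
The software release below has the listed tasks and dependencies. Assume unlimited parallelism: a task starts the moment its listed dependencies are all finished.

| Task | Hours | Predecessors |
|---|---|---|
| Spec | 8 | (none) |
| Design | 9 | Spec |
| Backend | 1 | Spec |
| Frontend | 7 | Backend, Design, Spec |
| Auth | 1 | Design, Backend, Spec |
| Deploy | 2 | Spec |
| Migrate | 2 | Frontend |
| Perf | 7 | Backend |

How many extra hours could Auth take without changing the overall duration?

8

Critical path: Spec→Design→Frontend→Migrate = 8+9+7+2 = 26, so the finish is 26 hours.
The longest chain containing Auth totals 18 hours.
Slack of Auth = 25 − 17 = 8 hours.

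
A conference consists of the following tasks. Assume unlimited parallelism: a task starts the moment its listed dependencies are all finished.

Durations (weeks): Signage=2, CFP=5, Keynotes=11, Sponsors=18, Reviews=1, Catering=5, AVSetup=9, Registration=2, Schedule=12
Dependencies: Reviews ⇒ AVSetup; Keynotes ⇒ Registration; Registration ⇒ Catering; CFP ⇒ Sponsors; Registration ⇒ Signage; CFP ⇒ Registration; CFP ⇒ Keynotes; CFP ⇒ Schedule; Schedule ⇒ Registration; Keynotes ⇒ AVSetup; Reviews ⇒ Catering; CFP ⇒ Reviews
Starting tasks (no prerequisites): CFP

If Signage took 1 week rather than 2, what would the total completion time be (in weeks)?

25

The binding path is CFP→Keynotes→AVSetup = 5+11+9 = 25; finish at 25 weeks.
Signage has 4 weeks of float (longest path through it is 21).
No other chain overtakes it, so the finish is 25 weeks.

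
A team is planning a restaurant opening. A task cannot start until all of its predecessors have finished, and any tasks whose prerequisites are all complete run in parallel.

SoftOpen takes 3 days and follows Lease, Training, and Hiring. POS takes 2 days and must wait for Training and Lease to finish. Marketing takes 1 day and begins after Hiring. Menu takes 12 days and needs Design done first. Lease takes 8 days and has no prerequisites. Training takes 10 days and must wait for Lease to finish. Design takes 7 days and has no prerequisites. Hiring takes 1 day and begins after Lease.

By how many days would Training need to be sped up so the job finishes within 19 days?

Current finish: 21 days; target: 19.
Training is on every critical path, so each day cut from Training cuts the finish by one (this holds down to a finish of 19).
Need 21 − 19 = 2 days off Training → Training becomes 8 days, finish becomes 19.

2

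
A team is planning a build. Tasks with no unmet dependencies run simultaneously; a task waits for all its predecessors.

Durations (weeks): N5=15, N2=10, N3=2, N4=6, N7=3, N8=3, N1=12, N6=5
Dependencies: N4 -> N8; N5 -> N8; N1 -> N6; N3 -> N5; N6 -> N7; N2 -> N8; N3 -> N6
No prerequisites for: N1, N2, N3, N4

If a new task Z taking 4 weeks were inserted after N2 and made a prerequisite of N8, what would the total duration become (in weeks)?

20

Originally the schedule takes 20 weeks.
With Z inserted, N8 now waits for max(N2, N4, N5, Z).
New critical path: N1→N6→N7 = 12+5+3 = 20 ⇒ 20 weeks.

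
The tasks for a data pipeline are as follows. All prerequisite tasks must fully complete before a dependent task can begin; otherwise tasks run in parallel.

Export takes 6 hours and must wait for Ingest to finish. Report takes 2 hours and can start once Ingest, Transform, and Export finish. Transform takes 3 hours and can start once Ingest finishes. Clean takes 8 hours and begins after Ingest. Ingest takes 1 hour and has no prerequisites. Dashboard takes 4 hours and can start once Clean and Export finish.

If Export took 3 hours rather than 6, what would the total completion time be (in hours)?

The binding path is Ingest→Clean→Dashboard = 1+8+4 = 13; finish at 13 hours.
Export is off the critical path — its longest chain is 11 hours, giving 2 of slack.
The critical path is still Ingest→Clean→Dashboard; finish is now 13 hours.

13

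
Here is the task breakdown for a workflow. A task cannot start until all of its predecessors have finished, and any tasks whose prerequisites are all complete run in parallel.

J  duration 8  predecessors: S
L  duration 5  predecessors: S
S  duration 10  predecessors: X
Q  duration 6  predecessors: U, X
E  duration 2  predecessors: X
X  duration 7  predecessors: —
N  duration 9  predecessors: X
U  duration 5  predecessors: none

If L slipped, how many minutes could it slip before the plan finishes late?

3

X→S→J = 7+10+8 = 25 sets the makespan at 25 minutes.
L finishes as early as 22 and must finish by 25.
Slack of L = 20 − 17 = 3 minutes.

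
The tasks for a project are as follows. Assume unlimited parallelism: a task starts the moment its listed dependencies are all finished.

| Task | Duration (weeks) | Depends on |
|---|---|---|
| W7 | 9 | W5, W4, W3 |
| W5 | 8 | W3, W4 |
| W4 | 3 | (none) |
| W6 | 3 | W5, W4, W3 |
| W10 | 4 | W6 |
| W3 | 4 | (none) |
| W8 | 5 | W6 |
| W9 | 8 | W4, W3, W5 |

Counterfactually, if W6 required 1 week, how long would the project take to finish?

As given, the longest chain is W3→W5→W7 = 4+8+9 = 21, so the finish is 21 weeks.
W6 has 1 week of float (longest path through it is 20).
The critical path is still W3→W5→W7; finish is now 21 weeks.

21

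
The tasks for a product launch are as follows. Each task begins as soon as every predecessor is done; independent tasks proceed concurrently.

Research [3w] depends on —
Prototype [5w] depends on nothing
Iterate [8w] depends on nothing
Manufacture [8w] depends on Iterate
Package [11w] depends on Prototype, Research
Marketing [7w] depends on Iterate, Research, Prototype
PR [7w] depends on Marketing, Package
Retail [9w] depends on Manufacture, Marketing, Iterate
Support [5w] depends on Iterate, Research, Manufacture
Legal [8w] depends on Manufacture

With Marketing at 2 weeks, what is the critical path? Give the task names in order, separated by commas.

As given, the longest chain is Iterate→Manufacture→Retail = 8+8+9 = 25, so the finish is 25 weeks.
The longest path through Marketing is only 24 weeks, so Marketing has float 1.
The critical path is still Iterate→Manufacture→Retail; finish is now 25 weeks.

Iterate, Manufacture, Retail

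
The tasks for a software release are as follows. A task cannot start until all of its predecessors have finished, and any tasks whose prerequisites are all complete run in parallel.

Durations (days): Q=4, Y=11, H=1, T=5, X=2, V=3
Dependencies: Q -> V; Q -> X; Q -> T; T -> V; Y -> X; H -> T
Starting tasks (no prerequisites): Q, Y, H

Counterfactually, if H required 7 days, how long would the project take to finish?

Actual critical path: Y→X = 11+2 = 13 ⇒ 13 days.
H has 4 days of float (longest path through it is 9).
The binding chain switches to H→T→V = 7+5+3 = 15; finish 15 days.

15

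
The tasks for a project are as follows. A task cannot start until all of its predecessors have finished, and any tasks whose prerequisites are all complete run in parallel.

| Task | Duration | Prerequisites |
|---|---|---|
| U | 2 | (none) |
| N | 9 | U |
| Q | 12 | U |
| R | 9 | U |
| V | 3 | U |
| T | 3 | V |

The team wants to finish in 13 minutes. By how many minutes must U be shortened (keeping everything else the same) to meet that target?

1

Current finish: 14 minutes; target: 13.
U is on every critical path, so each minute cut from U cuts the finish by one (this holds down to a finish of 13).
Need 14 − 13 = 1 minute off U → U becomes 1 minute, finish becomes 13.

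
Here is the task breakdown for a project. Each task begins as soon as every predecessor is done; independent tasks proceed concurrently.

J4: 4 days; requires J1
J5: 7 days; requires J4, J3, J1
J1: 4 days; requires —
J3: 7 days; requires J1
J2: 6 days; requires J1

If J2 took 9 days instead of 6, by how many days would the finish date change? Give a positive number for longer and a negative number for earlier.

0

Critical path before the change: J1→J3→J5 = 4+7+7 = 18 giving 18 days.
J2 has 8 days of float (longest path through it is 10).
That remains the longest chain; total 18 days.
Change in finish: 18 − 18 = +0 days.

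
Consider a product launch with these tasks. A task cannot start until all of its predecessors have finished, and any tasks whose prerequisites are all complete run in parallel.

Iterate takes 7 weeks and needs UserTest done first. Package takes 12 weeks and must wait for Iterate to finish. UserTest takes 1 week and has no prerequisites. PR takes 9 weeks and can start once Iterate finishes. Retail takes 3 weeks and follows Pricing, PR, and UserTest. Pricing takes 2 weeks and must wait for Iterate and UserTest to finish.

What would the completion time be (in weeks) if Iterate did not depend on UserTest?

With the dependency in place, UserTest→Iterate→Package = 1+7+12 = 20 sets the finish at 20 weeks.
Without UserTest→Iterate, Iterate's earliest start moves from 1 to 0.
New critical path: Iterate→Package = 7+12 = 19 ⇒ 19 weeks.

19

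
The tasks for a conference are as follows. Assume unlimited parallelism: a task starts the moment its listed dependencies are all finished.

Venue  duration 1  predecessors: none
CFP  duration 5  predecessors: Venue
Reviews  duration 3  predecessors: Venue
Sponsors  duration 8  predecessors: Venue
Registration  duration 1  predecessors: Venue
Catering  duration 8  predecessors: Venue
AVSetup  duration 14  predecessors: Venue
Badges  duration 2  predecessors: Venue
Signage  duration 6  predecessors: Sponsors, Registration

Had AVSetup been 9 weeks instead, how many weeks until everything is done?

Critical path before the change: Venue→AVSetup = 1+14 = 15 giving 15 weeks.
AVSetup is on the critical path; changing it to 9 makes that path 10 weeks.
New critical path: Venue→Sponsors→Signage = 1+8+6 = 15 ⇒ 15 weeks.

15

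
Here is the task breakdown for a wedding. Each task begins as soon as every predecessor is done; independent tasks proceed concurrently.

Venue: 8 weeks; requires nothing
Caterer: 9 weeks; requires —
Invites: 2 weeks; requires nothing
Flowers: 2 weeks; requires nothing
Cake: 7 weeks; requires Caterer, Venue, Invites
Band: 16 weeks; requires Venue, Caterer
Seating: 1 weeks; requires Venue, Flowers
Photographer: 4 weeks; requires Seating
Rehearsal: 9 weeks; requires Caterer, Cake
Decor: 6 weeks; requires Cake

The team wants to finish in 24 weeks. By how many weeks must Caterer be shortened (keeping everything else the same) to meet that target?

Current finish: 25 weeks; target: 24.
Caterer is on every critical path, so each week cut from Caterer cuts the finish by one (this holds down to a finish of 24).
Need 25 − 24 = 1 week off Caterer → Caterer becomes 8 weeks, finish becomes 24.

1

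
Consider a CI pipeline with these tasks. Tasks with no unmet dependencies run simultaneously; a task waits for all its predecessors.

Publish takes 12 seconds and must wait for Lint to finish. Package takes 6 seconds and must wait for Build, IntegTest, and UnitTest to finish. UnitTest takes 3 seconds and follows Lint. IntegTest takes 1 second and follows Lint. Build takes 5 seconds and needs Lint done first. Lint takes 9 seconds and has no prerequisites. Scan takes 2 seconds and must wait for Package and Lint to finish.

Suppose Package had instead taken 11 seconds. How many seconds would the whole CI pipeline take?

27

Actual critical path: Lint→Build→Package→Scan = 9+5+6+2 = 22 ⇒ 22 seconds.
Since Package is critical, the +5 change carries straight to that chain (now 27 seconds).
That remains the longest chain; total 27 seconds.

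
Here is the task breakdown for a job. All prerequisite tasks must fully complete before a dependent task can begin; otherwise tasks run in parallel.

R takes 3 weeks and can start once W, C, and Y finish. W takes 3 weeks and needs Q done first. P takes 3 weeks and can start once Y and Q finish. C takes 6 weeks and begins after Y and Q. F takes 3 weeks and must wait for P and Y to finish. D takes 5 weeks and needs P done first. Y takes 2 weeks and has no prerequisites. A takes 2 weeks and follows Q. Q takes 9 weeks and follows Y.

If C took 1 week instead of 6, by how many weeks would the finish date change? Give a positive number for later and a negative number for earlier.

-1

Critical path before the change: Y→Q→C→R = 2+9+6+3 = 20 giving 20 weeks.
C lies on that path, so at 1 week the path becomes 15 weeks.
The binding chain switches to Y→Q→P→D = 2+9+3+5 = 19; finish 19 weeks.
Change in finish: 19 − 20 = -1 weeks.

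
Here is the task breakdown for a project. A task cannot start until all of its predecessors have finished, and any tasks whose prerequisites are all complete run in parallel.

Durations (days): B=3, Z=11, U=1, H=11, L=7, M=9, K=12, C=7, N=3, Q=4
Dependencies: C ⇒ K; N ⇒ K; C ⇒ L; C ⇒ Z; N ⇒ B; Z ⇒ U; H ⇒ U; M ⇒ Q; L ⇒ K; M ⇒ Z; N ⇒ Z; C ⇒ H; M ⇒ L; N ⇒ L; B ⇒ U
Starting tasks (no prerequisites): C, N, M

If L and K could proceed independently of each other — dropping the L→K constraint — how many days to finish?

21

Before: longest chain M→L→K = 9+7+12 = 28, finish 28.
Without L→K, K's earliest start moves from 16 to 7.
New critical path: M→Z→U = 9+11+1 = 21 ⇒ 21 days.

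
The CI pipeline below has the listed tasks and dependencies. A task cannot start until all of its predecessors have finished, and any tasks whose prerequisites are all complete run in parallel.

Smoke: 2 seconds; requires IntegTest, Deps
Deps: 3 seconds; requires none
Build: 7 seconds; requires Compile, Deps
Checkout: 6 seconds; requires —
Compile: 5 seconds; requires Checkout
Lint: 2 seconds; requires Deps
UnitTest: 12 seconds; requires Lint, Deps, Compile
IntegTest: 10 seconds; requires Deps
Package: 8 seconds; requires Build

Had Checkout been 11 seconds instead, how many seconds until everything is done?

Critical path before the change: Checkout→Compile→Build→Package = 6+5+7+8 = 26 giving 26 seconds.
Checkout lies on that path, so at 11 seconds the path becomes 31 seconds.
The critical path is still Checkout→Compile→Build→Package; finish is now 31 seconds.

31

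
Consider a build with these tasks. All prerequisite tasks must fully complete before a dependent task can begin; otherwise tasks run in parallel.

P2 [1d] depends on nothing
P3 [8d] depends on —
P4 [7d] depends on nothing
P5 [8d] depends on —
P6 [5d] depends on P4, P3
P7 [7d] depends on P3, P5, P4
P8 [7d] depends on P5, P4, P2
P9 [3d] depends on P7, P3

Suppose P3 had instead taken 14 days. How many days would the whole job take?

24

The binding path is P3→P7→P9 = 8+7+3 = 18; finish at 18 days.
Since P3 is critical, the +6 change carries straight to that chain (now 24 days).
The critical path is still P3→P7→P9; finish is now 24 days.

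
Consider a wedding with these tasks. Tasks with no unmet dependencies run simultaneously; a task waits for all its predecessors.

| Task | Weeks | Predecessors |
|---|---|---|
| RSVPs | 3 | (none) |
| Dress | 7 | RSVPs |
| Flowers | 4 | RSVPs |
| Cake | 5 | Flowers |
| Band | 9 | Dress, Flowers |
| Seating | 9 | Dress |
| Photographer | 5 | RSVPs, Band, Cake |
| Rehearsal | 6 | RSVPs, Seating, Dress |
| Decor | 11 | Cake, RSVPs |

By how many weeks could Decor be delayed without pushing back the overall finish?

RSVPs→Dress→Seating→Rehearsal = 3+7+9+6 = 25 sets the makespan at 25 weeks.
Decor finishes as early as 23 and must finish by 25.
Slack of Decor = 14 − 12 = 2 weeks.

2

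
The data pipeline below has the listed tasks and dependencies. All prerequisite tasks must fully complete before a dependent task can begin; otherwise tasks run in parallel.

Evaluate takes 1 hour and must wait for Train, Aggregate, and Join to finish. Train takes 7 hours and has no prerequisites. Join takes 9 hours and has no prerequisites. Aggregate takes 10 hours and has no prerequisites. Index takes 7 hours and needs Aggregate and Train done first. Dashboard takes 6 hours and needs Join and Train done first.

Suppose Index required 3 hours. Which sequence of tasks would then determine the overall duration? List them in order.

As given, the longest chain is Aggregate→Index = 10+7 = 17, so the finish is 17 hours.
Since Index is critical, the -4 change carries straight to that chain (now 13 hours).
New critical path: Join→Dashboard = 9+6 = 15 ⇒ 15 hours.

Join, Dashboard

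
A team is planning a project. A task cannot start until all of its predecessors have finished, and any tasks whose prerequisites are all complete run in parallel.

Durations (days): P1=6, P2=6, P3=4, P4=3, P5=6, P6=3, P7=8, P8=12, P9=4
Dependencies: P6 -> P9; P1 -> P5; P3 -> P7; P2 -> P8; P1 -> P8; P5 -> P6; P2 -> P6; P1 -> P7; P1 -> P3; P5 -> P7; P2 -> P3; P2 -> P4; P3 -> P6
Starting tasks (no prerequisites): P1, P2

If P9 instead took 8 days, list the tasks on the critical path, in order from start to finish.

P1, P5, P6, P9

Baseline: P1→P5→P7 = 6+6+8 = 20 → 20 days.
The longest path through P9 is only 19 days, so P9 has float 1.
The binding chain switches to P1→P5→P6→P9 = 6+6+3+8 = 23; finish 23 days.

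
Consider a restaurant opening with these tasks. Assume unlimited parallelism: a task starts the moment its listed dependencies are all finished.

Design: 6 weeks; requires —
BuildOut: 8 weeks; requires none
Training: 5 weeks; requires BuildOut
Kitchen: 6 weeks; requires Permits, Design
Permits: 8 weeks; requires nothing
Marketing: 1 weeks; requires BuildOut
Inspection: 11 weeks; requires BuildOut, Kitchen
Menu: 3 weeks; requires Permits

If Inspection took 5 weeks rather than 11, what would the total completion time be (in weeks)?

As given, the longest chain is Permits→Kitchen→Inspection = 8+6+11 = 25, so the finish is 25 weeks.
Since Inspection is critical, the -6 change carries straight to that chain (now 19 weeks).
The critical path is still Permits→Kitchen→Inspection; finish is now 19 weeks.

19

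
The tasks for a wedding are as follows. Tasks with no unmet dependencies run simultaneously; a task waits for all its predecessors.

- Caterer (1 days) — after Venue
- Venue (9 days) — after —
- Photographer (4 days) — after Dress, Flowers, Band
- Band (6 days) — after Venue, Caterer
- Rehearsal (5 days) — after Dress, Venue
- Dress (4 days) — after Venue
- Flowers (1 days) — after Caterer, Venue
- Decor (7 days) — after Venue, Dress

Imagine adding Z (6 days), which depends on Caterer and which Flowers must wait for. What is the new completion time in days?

Originally the schedule takes 20 days.
With Z inserted, Flowers now waits for max(Caterer, Venue, Z).
New critical path: Venue→Caterer→Z→Flowers→Photographer = 9+1+6+1+4 = 21 ⇒ 21 days.

21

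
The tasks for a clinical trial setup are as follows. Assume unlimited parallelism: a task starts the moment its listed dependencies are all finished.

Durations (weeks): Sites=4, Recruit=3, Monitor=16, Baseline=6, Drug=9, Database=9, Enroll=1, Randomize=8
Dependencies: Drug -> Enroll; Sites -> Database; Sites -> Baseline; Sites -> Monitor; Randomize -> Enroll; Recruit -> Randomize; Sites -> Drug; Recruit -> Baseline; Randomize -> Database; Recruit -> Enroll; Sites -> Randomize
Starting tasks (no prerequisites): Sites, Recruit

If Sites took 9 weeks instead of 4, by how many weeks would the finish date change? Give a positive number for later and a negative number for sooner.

5

Baseline: Sites→Randomize→Database = 4+8+9 = 21 → 21 weeks.
Sites lies on that path, so at 9 weeks the path becomes 26 weeks.
That remains the longest chain; total 26 weeks.
Change in finish: 26 − 21 = +5 weeks.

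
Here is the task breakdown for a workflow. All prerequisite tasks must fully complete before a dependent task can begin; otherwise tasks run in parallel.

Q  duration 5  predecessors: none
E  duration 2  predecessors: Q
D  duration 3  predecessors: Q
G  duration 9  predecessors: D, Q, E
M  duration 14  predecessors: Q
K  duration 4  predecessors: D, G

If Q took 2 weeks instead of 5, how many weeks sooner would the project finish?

3

The binding path is Q→D→G→K = 5+3+9+4 = 21; finish at 21 weeks.
Q lies on that path, so at 2 weeks the path becomes 18 weeks.
The critical path is still Q→D→G→K; finish is now 18 weeks.
Change in finish: 18 − 21 = -3 weeks.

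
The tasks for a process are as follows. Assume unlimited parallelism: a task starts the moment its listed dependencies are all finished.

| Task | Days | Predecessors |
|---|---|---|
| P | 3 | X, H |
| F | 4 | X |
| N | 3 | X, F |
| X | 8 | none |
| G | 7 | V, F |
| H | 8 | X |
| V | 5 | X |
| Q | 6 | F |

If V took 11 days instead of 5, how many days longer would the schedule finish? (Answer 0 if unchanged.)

The binding path is X→V→G = 8+5+7 = 20; finish at 20 days.
V lies on that path, so at 11 days the path becomes 26 days.
That remains the longest chain; total 26 days.
Change in finish: 26 − 20 = +6 days.

6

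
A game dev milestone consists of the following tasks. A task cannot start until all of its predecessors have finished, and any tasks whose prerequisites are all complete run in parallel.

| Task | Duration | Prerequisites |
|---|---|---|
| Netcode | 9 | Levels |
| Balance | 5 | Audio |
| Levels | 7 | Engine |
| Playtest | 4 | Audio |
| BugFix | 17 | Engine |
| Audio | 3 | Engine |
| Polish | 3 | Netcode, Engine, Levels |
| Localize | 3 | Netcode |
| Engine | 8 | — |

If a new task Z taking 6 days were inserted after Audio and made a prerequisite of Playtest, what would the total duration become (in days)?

Originally the plan takes 27 days.
With Z inserted, Playtest now waits for max(Audio, Z).
New critical path: Engine→Levels→Netcode→Polish = 8+7+9+3 = 27 ⇒ 27 days.

27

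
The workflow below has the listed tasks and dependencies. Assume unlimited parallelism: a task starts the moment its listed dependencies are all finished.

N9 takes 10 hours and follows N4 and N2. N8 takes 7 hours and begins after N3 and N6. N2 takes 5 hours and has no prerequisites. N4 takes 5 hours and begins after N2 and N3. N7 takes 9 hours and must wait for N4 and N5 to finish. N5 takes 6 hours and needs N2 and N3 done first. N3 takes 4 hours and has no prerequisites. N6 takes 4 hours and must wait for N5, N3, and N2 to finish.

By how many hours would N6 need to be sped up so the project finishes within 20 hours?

2

Current finish: 22 hours; target: 20.
N6 is on every critical path, so each hour cut from N6 cuts the finish by one (this holds down to a finish of 20).
Need 22 − 20 = 2 hours off N6 → N6 becomes 2 hours, finish becomes 20.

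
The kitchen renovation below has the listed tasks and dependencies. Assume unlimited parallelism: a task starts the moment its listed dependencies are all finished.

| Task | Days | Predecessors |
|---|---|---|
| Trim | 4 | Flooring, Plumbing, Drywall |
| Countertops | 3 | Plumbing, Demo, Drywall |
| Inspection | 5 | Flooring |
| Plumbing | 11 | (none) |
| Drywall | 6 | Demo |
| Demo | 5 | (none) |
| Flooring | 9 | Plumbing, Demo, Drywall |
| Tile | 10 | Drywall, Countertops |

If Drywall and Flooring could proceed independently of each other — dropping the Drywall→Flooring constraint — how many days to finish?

Original critical path: Demo→Drywall→Flooring→Inspection = 5+6+9+5 = 25 ⇒ 25 days.
Dropping Drywall→Flooring doesn't change Flooring's earliest start (11); another predecessor still binds.
After: Plumbing→Flooring→Inspection = 11+9+5 = 25 → 25 days.

25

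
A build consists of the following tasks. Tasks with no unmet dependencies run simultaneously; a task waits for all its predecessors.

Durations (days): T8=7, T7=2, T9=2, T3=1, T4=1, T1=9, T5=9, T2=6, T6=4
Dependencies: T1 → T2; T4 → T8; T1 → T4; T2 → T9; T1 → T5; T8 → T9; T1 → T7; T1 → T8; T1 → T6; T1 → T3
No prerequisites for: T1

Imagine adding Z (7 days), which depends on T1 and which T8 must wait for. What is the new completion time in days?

Originally the job takes 19 days.
With Z inserted, T8 now waits for max(T4, T1, Z).
New critical path: T1→Z→T8→T9 = 9+7+7+2 = 25 ⇒ 25 days.

25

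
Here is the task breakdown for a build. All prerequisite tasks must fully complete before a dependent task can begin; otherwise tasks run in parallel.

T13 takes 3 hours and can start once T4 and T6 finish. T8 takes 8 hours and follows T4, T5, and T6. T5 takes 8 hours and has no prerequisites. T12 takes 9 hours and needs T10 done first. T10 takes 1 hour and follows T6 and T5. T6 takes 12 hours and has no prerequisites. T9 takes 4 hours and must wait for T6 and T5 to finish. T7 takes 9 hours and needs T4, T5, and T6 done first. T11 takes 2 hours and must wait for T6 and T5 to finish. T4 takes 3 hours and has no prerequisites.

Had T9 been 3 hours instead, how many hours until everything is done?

22

As given, the longest chain is T6→T10→T12 = 12+1+9 = 22, so the finish is 22 hours.
The longest path through T9 is only 16 hours, so T9 has float 6.
The critical path is still T6→T10→T12; finish is now 22 hours.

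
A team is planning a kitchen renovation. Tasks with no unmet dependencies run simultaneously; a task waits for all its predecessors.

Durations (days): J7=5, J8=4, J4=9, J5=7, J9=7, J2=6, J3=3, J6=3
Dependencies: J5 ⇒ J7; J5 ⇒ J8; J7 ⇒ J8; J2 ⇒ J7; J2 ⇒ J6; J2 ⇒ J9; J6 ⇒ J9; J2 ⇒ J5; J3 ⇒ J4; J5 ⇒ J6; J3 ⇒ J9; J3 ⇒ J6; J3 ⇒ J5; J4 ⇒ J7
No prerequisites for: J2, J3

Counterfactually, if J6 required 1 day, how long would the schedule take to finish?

22

Actual critical path: J2→J5→J6→J9 = 6+7+3+7 = 23 ⇒ 23 days.
J6 lies on that path, so at 1 day the path becomes 21 days.
The binding chain switches to J2→J5→J7→J8 = 6+7+5+4 = 22; finish 22 days.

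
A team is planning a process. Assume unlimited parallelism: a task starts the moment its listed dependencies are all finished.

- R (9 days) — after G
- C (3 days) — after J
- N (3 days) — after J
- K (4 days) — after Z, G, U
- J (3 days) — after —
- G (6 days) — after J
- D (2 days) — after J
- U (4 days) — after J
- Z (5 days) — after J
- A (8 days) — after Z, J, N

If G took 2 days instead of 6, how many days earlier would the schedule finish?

Baseline: J→G→R = 3+6+9 = 18 → 18 days.
G lies on that path, so at 2 days the path becomes 14 days.
New critical path: J→Z→A = 3+5+8 = 16 ⇒ 16 days.
Change in finish: 16 − 18 = -2 days.

2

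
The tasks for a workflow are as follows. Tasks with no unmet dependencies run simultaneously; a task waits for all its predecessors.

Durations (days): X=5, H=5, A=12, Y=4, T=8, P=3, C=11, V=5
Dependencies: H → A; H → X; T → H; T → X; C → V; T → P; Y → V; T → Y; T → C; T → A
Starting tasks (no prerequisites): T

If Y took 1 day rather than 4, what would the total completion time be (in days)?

Critical path before the change: T→H→A = 8+5+12 = 25 giving 25 days.
The longest path through Y is only 17 days, so Y has float 8.
The critical path is still T→H→A; finish is now 25 days.

25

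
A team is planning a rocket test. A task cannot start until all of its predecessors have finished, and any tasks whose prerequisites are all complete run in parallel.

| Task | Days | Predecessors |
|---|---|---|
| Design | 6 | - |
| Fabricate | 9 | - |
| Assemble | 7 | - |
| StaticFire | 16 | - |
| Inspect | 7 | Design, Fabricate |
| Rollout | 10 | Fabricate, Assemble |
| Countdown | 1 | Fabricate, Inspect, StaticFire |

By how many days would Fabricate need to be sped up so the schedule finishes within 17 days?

2

Current finish: 19 days; target: 17.
Fabricate is on every critical path, so each day cut from Fabricate cuts the finish by one (this holds down to a finish of 17).
Need 19 − 17 = 2 days off Fabricate → Fabricate becomes 7 days, finish becomes 17.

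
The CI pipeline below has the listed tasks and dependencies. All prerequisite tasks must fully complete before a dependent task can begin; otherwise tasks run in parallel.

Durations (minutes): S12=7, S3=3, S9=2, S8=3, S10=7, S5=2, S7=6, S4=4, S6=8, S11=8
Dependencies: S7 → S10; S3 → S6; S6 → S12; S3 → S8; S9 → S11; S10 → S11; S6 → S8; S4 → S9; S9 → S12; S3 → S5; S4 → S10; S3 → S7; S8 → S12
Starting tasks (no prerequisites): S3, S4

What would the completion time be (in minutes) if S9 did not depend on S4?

Original critical path: S3→S7→S10→S11 = 3+6+7+8 = 24 ⇒ 24 minutes.
Without S4→S9, S9's earliest start moves from 4 to 0.
The longest chain is now S3→S7→S10→S11 = 3+6+7+8 = 24, so the CI pipeline takes 24 minutes.

24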